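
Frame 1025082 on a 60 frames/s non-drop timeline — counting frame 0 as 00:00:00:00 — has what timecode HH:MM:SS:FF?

04:44:44:42

1025082 ÷ 60 = 17084 full seconds, remainder 42 frames.
17084 s = 4 h 44 min 44 s.
Timecode: 04:44:44:42.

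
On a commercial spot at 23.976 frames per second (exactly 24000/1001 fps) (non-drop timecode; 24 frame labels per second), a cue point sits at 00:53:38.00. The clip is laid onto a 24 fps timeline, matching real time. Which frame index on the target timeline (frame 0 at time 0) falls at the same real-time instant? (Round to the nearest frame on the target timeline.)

Source frame index: (0×3600 + 53×60 + 38) × 24 + 0 = 77232.
Real time: 77232 / (24000/1001) = 1610609/500 s.
Target frame: (1610609/500) × (24) = 9663654/125 ≈ 77309.232 → 77309.

frame 77309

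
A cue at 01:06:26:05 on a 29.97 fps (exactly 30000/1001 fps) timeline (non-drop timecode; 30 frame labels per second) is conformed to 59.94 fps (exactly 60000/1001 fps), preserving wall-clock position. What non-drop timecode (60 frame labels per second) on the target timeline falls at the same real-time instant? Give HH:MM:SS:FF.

Source frame index: (1×3600 + 6×60 + 26) × 30 + 5 = 119585.
Real time: 119585 / (30000/1001) = 23940917/6000 s.
Target frame: (23940917/6000) × (60000/1001) = 239170.
At 60 labels/s: frame 239170 → 01:06:26:10.

01:06:26:10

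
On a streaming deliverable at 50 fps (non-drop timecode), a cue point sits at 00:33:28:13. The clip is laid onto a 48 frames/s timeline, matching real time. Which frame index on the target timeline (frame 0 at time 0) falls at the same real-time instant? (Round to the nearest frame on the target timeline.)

frame 96396

Source frame index: (0×3600 + 33×60 + 28) × 50 + 13 = 100413.
Real time: 100413 / (50) = 100413/50 s.
Target frame: (100413/50) × (48) = 2409912/25 ≈ 96396.480 → 96396.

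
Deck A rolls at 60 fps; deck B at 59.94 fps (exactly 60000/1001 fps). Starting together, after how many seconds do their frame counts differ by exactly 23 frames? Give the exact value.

23023/60 seconds

The gap grows by |60000/1001 − 60| = 60/1001 frames per second.
Time for a 23-frame gap: 23 ÷ (60/1001) = 23023/60 s.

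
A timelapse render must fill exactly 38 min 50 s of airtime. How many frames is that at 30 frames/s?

69900 frames

38 min 50 s = 2330 s.
Frames = 2330 × 30 = 69900.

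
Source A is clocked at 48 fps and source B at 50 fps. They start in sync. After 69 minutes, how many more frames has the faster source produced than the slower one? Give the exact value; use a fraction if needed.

8280 frames

69 min = 4140 s.
A emits 48 × 4140 = 198720 frames; B emits 50 × 4140 = 207000.
Difference = 8280 frames; B is ahead of A.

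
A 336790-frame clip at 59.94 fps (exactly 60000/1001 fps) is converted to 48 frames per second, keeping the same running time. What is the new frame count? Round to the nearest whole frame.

Frames at target rate = 336790 × (48) / (60000/1001) = 33712679/125 ≈ 269701.432.
Nearest whole frame: 269701.

269701 frames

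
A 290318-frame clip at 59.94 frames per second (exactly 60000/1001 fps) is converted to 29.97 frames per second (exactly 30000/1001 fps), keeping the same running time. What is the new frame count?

Target frames = source frames × (target rate / source rate) = 290318 × (30000/1001)/(60000/1001) = 290318 × 1/2 = 145159.

145159 frames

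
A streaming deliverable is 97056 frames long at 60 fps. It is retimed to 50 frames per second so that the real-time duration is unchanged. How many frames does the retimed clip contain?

Target frames = source frames × (target rate / source rate) = 97056 × (50)/(60) = 97056 × 5/6 = 80880.

80880 frames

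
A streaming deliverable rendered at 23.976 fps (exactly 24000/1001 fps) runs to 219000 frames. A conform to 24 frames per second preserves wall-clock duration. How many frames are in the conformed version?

Target frames = source frames × (target rate / source rate) = 219000 × (24)/(24000/1001) = 219000 × 1001/1000 = 219219.

219219 frames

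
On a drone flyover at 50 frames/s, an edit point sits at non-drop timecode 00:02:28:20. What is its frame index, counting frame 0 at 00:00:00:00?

Total seconds to the label: (0 × 3600 + 2 × 60 + 28) = 148.
Frame index = 148 × 50 + 20 = 7420.

frame 7420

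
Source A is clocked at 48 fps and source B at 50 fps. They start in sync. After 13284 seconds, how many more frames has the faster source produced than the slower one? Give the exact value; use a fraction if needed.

A emits 48 × 13284 = 637632 frames; B emits 50 × 13284 = 664200.
Difference = 26568 frames; B is ahead of A.

26568 frames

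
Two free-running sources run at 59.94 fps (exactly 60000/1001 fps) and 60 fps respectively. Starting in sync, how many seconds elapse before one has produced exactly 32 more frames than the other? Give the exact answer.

8008/15 seconds

The gap grows by |60 − 60000/1001| = 60/1001 frames per second.
Time for a 32-frame gap: 32 ÷ (60/1001) = 8008/15 s.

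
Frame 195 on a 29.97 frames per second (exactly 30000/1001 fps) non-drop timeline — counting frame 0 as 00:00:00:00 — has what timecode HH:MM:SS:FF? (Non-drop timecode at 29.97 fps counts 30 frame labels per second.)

00:00:06:15

195 ÷ 30 = 6 full seconds, remainder 15 frames.
6 s = 0 h 0 min 6 s.
Timecode: 00:00:06:15.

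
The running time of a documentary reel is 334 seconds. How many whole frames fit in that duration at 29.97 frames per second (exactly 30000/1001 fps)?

Frames = 334 × 30000/1001 = 10020000/1001 ≈ 10009.9900.
Complete frames: 10009.

10009 frames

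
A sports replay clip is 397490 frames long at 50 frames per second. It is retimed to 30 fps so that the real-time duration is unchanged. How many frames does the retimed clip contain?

238494 frames

Target frames = source frames × (target rate / source rate) = 397490 × (30)/(50) = 397490 × 3/5 = 238494.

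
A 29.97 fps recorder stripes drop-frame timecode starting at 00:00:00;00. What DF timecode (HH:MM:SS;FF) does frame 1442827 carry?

13:22:22;11

Each 10-minute DF block holds 10 × 60 × 30 − 9 × 2 = 17982 frames. 1442827 ÷ 17982 → 80 full blocks, remainder 4267.
Within the partial block the first minute is 1800 frames and each further minute 1798, so 2 further minute boundaries passed. Total skipped labels = 18 × 80 + 2 × 2 = 1444.
Non-drop label index = 1442827 + 1444 = 1444271; at 30 labels/s that is 13:22:22:11, i.e. DF 13:22:22;11.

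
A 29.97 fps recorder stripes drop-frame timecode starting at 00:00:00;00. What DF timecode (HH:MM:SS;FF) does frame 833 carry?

Each 10-minute DF block holds 10 × 60 × 30 − 9 × 2 = 17982 frames. 833 ÷ 17982 → 0 full blocks, remainder 833.
Within the partial block the first minute is 1800 frames and each further minute 1798, so 0 further minute boundaries passed. Total skipped labels = 18 × 0 + 2 × 0 = 0.
Non-drop label index = 833 + 0 = 833; at 30 labels/s that is 00:00:27:23, i.e. DF 00:00:27;23.

00:00:27;23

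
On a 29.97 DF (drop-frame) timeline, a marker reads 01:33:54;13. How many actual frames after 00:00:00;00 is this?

Complete 10-minute blocks: 9, each 17982 frames → 161838.
Remaining 3 whole minutes in the current block: 1800 + 2 × 1798 = 5396 frames.
Within the current minute: 54 × 30 + 13 − 2 = 1631 (labels ;00/;01 skipped at this minute). Total = 161838 + 5396 + 1631 = 168865.

168865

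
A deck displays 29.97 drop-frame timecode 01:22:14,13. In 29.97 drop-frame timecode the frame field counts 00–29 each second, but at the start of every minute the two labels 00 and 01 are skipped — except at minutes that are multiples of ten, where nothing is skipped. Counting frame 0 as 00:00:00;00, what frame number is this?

147885

Complete 10-minute blocks: 8, each 17982 frames → 143856.
Remaining 2 whole minutes in the current block: 1800 + 1 × 1798 = 3598 frames.
Within the current minute: 14 × 30 + 13 − 2 = 431 (labels ;00/;01 skipped at this minute). Total = 143856 + 3598 + 431 = 147885.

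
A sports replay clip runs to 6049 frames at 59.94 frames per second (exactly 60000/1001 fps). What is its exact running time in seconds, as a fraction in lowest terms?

6055049/60000 seconds

Running time = 6049 ÷ (60000/1001) = 6049 × 1001/60000 = 6055049/60000 s.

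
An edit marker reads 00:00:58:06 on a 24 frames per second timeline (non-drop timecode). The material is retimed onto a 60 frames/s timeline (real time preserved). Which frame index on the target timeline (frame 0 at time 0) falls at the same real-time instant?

frame 3495

Source frame index: (0×3600 + 0×60 + 58) × 24 + 6 = 1398.
Real time: 1398 / (24) = 233/4 s.
Target frame: (233/4) × (60) = 3495.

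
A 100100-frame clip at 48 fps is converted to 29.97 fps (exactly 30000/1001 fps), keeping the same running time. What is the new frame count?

Target frames = source frames × (target rate / source rate) = 100100 × (30000/1001)/(48) = 100100 × 625/1001 = 62500.

62500 frames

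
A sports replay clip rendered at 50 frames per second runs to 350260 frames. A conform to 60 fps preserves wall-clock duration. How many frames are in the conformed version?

420312 frames

Target frames = source frames × (target rate / source rate) = 350260 × (60)/(50) = 350260 × 6/5 = 420312.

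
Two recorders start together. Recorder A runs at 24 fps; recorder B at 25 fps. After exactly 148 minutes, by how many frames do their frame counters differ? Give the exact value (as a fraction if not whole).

8880 frames

148 min = 8880 s.
A emits 24 × 8880 = 213120 frames; B emits 25 × 8880 = 222000.
Difference = 8880 frames; B is ahead of A.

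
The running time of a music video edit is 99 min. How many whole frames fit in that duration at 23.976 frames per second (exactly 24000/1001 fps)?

99 min = 5940 s.
Frames = 5940 × 24000/1001 = 12960000/91 ≈ 142417.5824.
Complete frames: 142417.

142417 frames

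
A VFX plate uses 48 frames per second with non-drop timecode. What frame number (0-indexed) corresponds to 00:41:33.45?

Total seconds to the label: (0 × 3600 + 41 × 60 + 33) = 2493.
Frame index = 2493 × 48 + 45 = 119709.

119709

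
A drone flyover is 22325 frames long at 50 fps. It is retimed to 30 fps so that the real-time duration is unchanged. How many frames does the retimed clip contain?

13395 frames

Target frames = source frames × (target rate / source rate) = 22325 × (30)/(50) = 22325 × 3/5 = 13395.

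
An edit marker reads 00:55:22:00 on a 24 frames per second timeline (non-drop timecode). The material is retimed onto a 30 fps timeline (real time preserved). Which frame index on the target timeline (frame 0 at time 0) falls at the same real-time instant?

Source frame index: (0×3600 + 55×60 + 22) × 24 + 0 = 79728.
Real time: 79728 / (24) = 3322 s.
Target frame: (3322) × (30) = 99660.

frame 99660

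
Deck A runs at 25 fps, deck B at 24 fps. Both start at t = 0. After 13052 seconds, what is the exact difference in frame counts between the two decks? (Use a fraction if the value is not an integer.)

13052 frames

A emits 25 × 13052 = 326300 frames; B emits 24 × 13052 = 313248.
Difference = 13052 frames; B is behind A.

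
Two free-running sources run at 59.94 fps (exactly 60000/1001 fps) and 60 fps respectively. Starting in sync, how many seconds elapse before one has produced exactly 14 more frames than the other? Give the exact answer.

7007/30 seconds

The gap grows by |60 − 60000/1001| = 60/1001 frames per second.
Time for a 14-frame gap: 14 ÷ (60/1001) = 7007/30 s.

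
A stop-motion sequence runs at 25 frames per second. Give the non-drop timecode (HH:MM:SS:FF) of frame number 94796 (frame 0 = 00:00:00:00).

01:03:11:21

94796 ÷ 25 = 3791 full seconds, remainder 21 frames.
3791 s = 1 h 3 min 11 s.
Timecode: 01:03:11:21.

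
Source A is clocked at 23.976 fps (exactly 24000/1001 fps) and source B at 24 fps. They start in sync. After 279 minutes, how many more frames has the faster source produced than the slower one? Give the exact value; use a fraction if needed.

279 min = 16740 s.
A emits 24000/1001 × 16740 = 401760000/1001 frames; B emits 24 × 16740 = 401760.
Difference = 401760/1001 frames (≈ 401.3586); B is ahead of A.

401760/1001 frames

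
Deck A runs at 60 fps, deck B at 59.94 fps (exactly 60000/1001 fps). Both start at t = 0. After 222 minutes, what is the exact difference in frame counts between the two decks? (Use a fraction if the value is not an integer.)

222 min = 13320 s.
A emits 60 × 13320 = 799200 frames; B emits 60000/1001 × 13320 = 799200000/1001.
Difference = 799200/1001 frames (≈ 798.4016); B is behind A.

799200/1001 frames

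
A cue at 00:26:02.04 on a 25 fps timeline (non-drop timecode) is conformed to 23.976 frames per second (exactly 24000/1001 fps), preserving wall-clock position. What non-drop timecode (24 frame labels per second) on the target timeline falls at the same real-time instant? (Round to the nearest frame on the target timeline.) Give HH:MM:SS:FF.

Source frame index: (0×3600 + 26×60 + 2) × 25 + 4 = 39054.
Real time: 39054 / (25) = 39054/25 s.
Target frame: (39054/25) × (24000/1001) = 37491840/1001 ≈ 37454.386 → 37454.
At 24 labels/s: frame 37454 → 00:26:00:14.

00:26:00:14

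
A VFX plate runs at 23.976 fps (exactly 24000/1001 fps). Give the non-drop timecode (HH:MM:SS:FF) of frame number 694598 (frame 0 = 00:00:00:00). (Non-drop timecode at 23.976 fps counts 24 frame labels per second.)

08:02:21:14

694598 ÷ 24 = 28941 full seconds, remainder 14 frames.
28941 s = 8 h 2 min 21 s.
Timecode: 08:02:21:14.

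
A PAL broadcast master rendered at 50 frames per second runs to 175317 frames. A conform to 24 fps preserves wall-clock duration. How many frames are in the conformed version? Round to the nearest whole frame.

Frames at target rate = 175317 × (24) / (50) = 2103804/25 ≈ 84152.160.
Nearest whole frame: 84152.

84152 frames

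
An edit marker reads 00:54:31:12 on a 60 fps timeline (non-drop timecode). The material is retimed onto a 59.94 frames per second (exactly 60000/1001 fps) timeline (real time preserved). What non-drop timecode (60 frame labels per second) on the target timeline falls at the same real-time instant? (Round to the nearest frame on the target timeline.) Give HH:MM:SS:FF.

00:54:27:56

Source frame index: (0×3600 + 54×60 + 31) × 60 + 12 = 196272.
Real time: 196272 / (60) = 16356/5 s.
Target frame: (16356/5) × (60000/1001) = 196272000/1001 ≈ 196075.924 → 196076.
At 60 labels/s: frame 196076 → 00:54:27:56.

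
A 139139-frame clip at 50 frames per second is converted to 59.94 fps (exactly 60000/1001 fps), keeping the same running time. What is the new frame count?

Target frames = source frames × (target rate / source rate) = 139139 × (60000/1001)/(50) = 139139 × 1200/1001 = 166800.

166800 frames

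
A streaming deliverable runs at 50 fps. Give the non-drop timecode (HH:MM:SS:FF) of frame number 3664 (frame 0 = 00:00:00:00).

3664 ÷ 50 = 73 full seconds, remainder 14 frames.
73 s = 0 h 1 min 13 s.
Timecode: 00:01:13:14.

00:01:13:14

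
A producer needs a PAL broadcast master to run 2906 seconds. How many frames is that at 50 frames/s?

Frames = 2906 × 50 = 145300.

145300 frames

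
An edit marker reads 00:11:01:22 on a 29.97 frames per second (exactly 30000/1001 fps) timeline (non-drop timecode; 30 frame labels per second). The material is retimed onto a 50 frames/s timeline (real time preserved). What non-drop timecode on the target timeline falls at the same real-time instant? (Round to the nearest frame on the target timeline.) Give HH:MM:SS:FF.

Source frame index: (0×3600 + 11×60 + 1) × 30 + 22 = 19852.
Real time: 19852 / (30000/1001) = 4967963/7500 s.
Target frame: (4967963/7500) × (50) = 4967963/150 ≈ 33119.753 → 33120.
At 50 labels/s: frame 33120 → 00:11:02:20.

00:11:02:20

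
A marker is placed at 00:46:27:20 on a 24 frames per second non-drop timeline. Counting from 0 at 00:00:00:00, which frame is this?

Total seconds to the label: (0 × 3600 + 46 × 60 + 27) = 2787.
Frame index = 2787 × 24 + 20 = 66908.

66908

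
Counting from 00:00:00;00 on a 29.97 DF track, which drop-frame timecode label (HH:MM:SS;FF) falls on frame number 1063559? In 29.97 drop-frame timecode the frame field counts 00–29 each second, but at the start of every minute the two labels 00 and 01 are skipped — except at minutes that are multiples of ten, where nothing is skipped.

09:51:27;13

Each 10-minute DF block holds 10 × 60 × 30 − 9 × 2 = 17982 frames. 1063559 ÷ 17982 → 59 full blocks, remainder 2621.
Within the partial block the first minute is 1800 frames and each further minute 1798, so 1 further minute boundary passed. Total skipped labels = 18 × 59 + 2 × 1 = 1064.
Non-drop label index = 1063559 + 1064 = 1064623; at 30 labels/s that is 09:51:27:13, i.e. DF 09:51:27;13.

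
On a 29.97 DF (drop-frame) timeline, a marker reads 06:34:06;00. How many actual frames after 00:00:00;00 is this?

As if non-drop at 30 labels/s: (6 × 3600 + 34 × 60 + 6) × 30 + 0 = 709380.
Minute boundaries passed: 394; those not divisible by 10: 394 − 39 = 355; dropped labels = 2 × 355 = 710.
Actual frame index = 709380 − 710 = 708670.

708670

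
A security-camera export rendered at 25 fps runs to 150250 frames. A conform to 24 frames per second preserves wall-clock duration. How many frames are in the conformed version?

144240 frames

Target frames = source frames × (target rate / source rate) = 150250 × (24)/(25) = 150250 × 24/25 = 144240.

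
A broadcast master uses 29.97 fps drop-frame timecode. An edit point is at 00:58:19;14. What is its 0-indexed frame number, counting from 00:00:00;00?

Complete 10-minute blocks: 5, each 17982 frames → 89910.
Remaining 8 whole minutes in the current block: 1800 + 7 × 1798 = 14386 frames.
Within the current minute: 19 × 30 + 14 − 2 = 582 (labels ;00/;01 skipped at this minute). Total = 89910 + 14386 + 582 = 104878.

104878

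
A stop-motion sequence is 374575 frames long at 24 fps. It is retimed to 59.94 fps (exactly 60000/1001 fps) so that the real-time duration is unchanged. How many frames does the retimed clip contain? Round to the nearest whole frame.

Frames at target rate = 374575 × (60000/1001) / (24) = 936437500/1001 ≈ 935501.998.
Nearest whole frame: 935502.

935502 frames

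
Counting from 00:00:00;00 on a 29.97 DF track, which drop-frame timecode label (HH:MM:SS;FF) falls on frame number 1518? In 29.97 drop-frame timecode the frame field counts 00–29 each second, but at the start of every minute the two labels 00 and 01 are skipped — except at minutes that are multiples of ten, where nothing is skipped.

00:00:50;18

Each 10-minute DF block holds 10 × 60 × 30 − 9 × 2 = 17982 frames. 1518 ÷ 17982 → 0 full blocks, remainder 1518.
Within the partial block the first minute is 1800 frames and each further minute 1798, so 0 further minute boundaries passed. Total skipped labels = 18 × 0 + 2 × 0 = 0.
Non-drop label index = 1518 + 0 = 1518; at 30 labels/s that is 00:00:50:18, i.e. DF 00:00:50;18.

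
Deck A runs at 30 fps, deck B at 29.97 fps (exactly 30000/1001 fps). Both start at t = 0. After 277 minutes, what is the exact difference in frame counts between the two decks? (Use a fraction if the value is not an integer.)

277 min = 16620 s.
A emits 30 × 16620 = 498600 frames; B emits 30000/1001 × 16620 = 498600000/1001.
Difference = 498600/1001 frames (≈ 498.1019); B is behind A.

498600/1001 frames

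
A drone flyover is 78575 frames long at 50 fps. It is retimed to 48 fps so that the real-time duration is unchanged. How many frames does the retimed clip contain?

Target frames = source frames × (target rate / source rate) = 78575 × (48)/(50) = 78575 × 24/25 = 75432.

75432 frames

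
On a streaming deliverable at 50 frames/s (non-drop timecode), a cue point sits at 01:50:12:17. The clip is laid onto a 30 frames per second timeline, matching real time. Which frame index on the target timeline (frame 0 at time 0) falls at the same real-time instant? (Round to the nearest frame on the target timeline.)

frame 198370

Source frame index: (1×3600 + 50×60 + 12) × 50 + 17 = 330617.
Real time: 330617 / (50) = 330617/50 s.
Target frame: (330617/50) × (30) = 991851/5 ≈ 198370.200 → 198370.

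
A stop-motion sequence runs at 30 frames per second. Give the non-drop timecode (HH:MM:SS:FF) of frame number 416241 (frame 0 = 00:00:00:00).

03:51:14:21

416241 ÷ 30 = 13874 full seconds, remainder 21 frames.
13874 s = 3 h 51 min 14 s.
Timecode: 03:51:14:21.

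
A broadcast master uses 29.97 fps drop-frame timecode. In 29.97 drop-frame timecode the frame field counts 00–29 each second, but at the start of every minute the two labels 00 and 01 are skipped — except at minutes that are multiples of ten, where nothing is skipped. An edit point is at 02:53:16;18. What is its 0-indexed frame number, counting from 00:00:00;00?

311586

Complete 10-minute blocks: 17, each 17982 frames → 305694.
Remaining 3 whole minutes in the current block: 1800 + 2 × 1798 = 5396 frames.
Within the current minute: 16 × 30 + 18 − 2 = 496 (labels ;00/;01 skipped at this minute). Total = 305694 + 5396 + 496 = 311586.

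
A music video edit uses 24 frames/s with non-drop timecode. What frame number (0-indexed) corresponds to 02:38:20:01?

Total seconds to the label: (2 × 3600 + 38 × 60 + 20) = 9500.
Frame index = 9500 × 24 + 1 = 228001.

frame 228001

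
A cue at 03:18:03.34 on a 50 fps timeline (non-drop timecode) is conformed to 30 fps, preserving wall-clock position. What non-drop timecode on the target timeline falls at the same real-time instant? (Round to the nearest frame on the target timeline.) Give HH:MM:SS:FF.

Source frame index: (3×3600 + 18×60 + 3) × 50 + 34 = 594184.
Real time: 594184 / (50) = 297092/25 s.
Target frame: (297092/25) × (30) = 1782552/5 ≈ 356510.400 → 356510.
At 30 labels/s: frame 356510 → 03:18:03:20.

03:18:03:20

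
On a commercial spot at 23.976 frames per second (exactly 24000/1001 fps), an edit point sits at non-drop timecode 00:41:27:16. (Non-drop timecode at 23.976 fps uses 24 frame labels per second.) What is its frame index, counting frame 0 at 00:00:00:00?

59704

Total seconds to the label: (0 × 3600 + 41 × 60 + 27) = 2487.
Frame index = 2487 × 24 + 16 = 59704.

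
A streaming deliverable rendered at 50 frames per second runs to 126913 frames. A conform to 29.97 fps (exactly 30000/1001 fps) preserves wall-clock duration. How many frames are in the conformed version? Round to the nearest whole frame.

76072 frames

Frames at target rate = 126913 × (30000/1001) / (50) = 76147800/1001 ≈ 76071.728.
Nearest whole frame: 76072.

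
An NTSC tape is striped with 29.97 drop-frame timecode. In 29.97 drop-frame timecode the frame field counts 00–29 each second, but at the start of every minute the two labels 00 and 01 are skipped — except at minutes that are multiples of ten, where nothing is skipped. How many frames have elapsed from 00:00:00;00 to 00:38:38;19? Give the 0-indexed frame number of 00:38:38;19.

Complete 10-minute blocks: 3, each 17982 frames → 53946.
Remaining 8 whole minutes in the current block: 1800 + 7 × 1798 = 14386 frames.
Within the current minute: 38 × 30 + 19 − 2 = 1157 (labels ;00/;01 skipped at this minute). Total = 53946 + 14386 + 1157 = 69489.

69489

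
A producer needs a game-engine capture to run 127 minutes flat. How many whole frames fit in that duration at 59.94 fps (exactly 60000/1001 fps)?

127 min = 7620 s.
Frames = 7620 × 60000/1001 = 457200000/1001 ≈ 456743.2567.
Complete frames: 456743.

456743 frames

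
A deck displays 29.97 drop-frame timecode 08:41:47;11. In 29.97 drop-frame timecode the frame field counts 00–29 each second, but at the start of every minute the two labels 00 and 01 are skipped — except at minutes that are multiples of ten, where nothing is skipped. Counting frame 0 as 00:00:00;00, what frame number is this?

938283

As if non-drop at 30 labels/s: (8 × 3600 + 41 × 60 + 47) × 30 + 11 = 939221.
Minute boundaries passed: 521; those not divisible by 10: 521 − 52 = 469; dropped labels = 2 × 469 = 938.
Actual frame index = 939221 − 938 = 938283.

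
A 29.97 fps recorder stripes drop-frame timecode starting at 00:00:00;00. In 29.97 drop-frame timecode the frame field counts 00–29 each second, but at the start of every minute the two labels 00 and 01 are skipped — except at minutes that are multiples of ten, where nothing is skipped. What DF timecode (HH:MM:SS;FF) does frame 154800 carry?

01:26:05;06

Ten DF minutes hold 17982 frames, so frame 154800 lies in block 8 (frames 143856–161837) with 10944 frames into that block.
The block's first minute is 1800 frames and the rest 1798 each; 10944 frames reaches minute 6, so 8 × 18 + 6 × 2 = 156 labels have been skipped so far.
Adding those back, label number 154800 + 156 = 154956 at 30 labels/s is 5165 s + 6 f = 1 h 26 min 5 s frame 6, i.e. 01:26:05;06.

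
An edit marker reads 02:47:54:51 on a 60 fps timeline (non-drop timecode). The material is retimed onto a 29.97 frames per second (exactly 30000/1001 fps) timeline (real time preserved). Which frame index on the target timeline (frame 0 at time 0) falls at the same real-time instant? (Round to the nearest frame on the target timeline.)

Source frame index: (2×3600 + 47×60 + 54) × 60 + 51 = 604491.
Real time: 604491 / (60) = 201497/20 s.
Target frame: (201497/20) × (30000/1001) = 302245500/1001 ≈ 301943.556 → 301944.

frame 301944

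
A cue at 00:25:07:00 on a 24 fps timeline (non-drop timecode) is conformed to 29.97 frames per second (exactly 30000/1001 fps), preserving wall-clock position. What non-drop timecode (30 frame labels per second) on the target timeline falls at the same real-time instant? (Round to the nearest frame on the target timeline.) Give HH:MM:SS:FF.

00:25:05:15

Source frame index: (0×3600 + 25×60 + 7) × 24 + 0 = 36168.
Real time: 36168 / (24) = 1507 s.
Target frame: (1507) × (30000/1001) = 4110000/91 ≈ 45164.835 → 45165.
At 30 labels/s: frame 45165 → 00:25:05:15.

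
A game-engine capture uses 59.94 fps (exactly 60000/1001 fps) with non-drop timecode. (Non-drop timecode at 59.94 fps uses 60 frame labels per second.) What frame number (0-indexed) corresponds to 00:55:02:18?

198138

Total seconds to the label: (0 × 3600 + 55 × 60 + 2) = 3302.
Frame index = 3302 × 60 + 18 = 198138.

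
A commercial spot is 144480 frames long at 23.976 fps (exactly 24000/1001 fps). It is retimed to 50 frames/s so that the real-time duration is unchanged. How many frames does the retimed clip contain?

Target frames = source frames × (target rate / source rate) = 144480 × (50)/(24000/1001) = 144480 × 1001/480 = 301301.

301301 frames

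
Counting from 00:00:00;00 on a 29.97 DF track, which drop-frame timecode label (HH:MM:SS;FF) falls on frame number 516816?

Each 10-minute DF block holds 10 × 60 × 30 − 9 × 2 = 17982 frames. 516816 ÷ 17982 → 28 full blocks, remainder 13320.
Within the partial block the first minute is 1800 frames and each further minute 1798, so 7 further minute boundaries passed. Total skipped labels = 18 × 28 + 2 × 7 = 518.
Non-drop label index = 516816 + 518 = 517334; at 30 labels/s that is 04:47:24:14, i.e. DF 04:47:24;14.

04:47:24;14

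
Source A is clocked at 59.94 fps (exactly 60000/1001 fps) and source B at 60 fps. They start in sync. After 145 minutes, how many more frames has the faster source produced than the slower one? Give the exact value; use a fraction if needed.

522000/1001 frames

145 min = 8700 s.
A emits 60000/1001 × 8700 = 522000000/1001 frames; B emits 60 × 8700 = 522000.
Difference = 522000/1001 frames (≈ 521.4785); B is ahead of A.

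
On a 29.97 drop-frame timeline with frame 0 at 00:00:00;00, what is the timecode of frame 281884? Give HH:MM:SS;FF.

02:36:45;16

Ten DF minutes hold 17982 frames, so frame 281884 lies in block 15 (frames 269730–287711) with 12154 frames into that block.
The block's first minute is 1800 frames and the rest 1798 each; 12154 frames reaches minute 6, so 15 × 18 + 6 × 2 = 282 labels have been skipped so far.
Adding those back, label number 281884 + 282 = 282166 at 30 labels/s is 9405 s + 16 f = 2 h 36 min 45 s frame 16, i.e. 02:36:45;16.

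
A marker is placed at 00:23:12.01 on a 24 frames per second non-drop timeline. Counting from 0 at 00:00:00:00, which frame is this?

frame 33409

Total seconds to the label: (0 × 3600 + 23 × 60 + 12) = 1392.
Frame index = 1392 × 24 + 1 = 33409.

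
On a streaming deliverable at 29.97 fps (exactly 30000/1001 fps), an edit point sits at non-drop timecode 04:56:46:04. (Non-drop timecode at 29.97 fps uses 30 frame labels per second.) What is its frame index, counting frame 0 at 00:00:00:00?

frame 534184

Total seconds to the label: (4 × 3600 + 56 × 60 + 46) = 17806.
Frame index = 17806 × 30 + 4 = 534184.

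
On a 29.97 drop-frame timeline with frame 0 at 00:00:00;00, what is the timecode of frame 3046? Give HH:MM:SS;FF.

00:01:41;18

Each 10-minute DF block holds 10 × 60 × 30 − 9 × 2 = 17982 frames. 3046 ÷ 17982 → 0 full blocks, remainder 3046.
Within the partial block the first minute is 1800 frames and each further minute 1798, so 1 further minute boundary passed. Total skipped labels = 18 × 0 + 2 × 1 = 2.
Non-drop label index = 3046 + 2 = 3048; at 30 labels/s that is 00:01:41:18, i.e. DF 00:01:41;18.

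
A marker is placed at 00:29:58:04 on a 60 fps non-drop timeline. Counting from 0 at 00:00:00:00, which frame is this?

Total seconds to the label: (0 × 3600 + 29 × 60 + 58) = 1798.
Frame index = 1798 × 60 + 4 = 107884.

107884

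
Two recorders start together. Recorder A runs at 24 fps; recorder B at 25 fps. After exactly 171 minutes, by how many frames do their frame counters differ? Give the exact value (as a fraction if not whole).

171 min = 10260 s.
A emits 24 × 10260 = 246240 frames; B emits 25 × 10260 = 256500.
Difference = 10260 frames; B is ahead of A.

10260 frames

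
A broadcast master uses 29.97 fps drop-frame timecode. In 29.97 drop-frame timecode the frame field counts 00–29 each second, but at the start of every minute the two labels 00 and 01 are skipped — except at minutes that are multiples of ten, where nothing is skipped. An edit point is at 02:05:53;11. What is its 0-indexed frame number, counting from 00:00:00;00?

226375

Complete 10-minute blocks: 12, each 17982 frames → 215784.
Remaining 5 whole minutes in the current block: 1800 + 4 × 1798 = 8992 frames.
Within the current minute: 53 × 30 + 11 − 2 = 1599 (labels ;00/;01 skipped at this minute). Total = 215784 + 8992 + 1599 = 226375.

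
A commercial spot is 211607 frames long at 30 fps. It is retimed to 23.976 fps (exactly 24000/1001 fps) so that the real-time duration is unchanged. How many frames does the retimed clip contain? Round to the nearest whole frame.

169116 frames

Frames at target rate = 211607 × (24000/1001) / (30) = 15389600/91 ≈ 169116.484.
Nearest whole frame: 169116.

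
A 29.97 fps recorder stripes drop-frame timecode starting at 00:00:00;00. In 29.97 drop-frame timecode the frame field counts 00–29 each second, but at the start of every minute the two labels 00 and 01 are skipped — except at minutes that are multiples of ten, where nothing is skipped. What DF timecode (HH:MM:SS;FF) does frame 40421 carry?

00:22:28;21

Ten DF minutes hold 17982 frames, so frame 40421 lies in block 2 (frames 35964–53945) with 4457 frames into that block.
The block's first minute is 1800 frames and the rest 1798 each; 4457 frames reaches minute 2, so 2 × 18 + 2 × 2 = 40 labels have been skipped so far.
Adding those back, label number 40421 + 40 = 40461 at 30 labels/s is 1348 s + 21 f = 0 h 22 min 28 s frame 21, i.e. 00:22:28;21.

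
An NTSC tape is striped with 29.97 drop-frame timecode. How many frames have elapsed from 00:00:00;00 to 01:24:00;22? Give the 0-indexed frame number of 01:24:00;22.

Complete 10-minute blocks: 8, each 17982 frames → 143856.
Remaining 4 whole minutes in the current block: 1800 + 3 × 1798 = 7194 frames.
Within the current minute: 0 × 30 + 22 − 2 = 20 (labels ;00/;01 skipped at this minute). Total = 143856 + 7194 + 20 = 151070.

151070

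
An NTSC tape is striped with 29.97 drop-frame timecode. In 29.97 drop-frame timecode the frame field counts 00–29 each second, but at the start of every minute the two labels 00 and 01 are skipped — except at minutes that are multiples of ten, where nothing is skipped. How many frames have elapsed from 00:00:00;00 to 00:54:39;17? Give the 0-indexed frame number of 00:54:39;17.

98289

As if non-drop at 30 labels/s: (0 × 3600 + 54 × 60 + 39) × 30 + 17 = 98387.
Minute boundaries passed: 54; those not divisible by 10: 54 − 5 = 49; dropped labels = 2 × 49 = 98.
Actual frame index = 98387 − 98 = 98289.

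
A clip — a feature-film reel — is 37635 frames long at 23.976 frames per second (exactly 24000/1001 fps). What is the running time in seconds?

1569.693125 seconds

Running time = 37635 / (24000/1001) = 1569.693125 s.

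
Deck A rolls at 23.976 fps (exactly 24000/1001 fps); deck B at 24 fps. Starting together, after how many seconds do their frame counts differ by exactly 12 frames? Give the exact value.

500.5 seconds

The gap grows by |24 − 24000/1001| = 24/1001 frames per second.
Time for a 12-frame gap: 12 ÷ (24/1001) = 500.5 s.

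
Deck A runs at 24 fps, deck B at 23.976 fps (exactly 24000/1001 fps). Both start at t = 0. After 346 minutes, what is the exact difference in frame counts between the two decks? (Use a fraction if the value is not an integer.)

346 min = 20760 s.
A emits 24 × 20760 = 498240 frames; B emits 24000/1001 × 20760 = 498240000/1001.
Difference = 498240/1001 frames (≈ 497.7423); B is behind A.

498240/1001 frames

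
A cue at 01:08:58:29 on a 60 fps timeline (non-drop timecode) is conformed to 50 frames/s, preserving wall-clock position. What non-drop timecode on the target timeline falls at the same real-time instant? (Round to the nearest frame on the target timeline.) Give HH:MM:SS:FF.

01:08:58:24

Source frame index: (1×3600 + 8×60 + 58) × 60 + 29 = 248309.
Real time: 248309 / (60) = 248309/60 s.
Target frame: (248309/60) × (50) = 1241545/6 ≈ 206924.167 → 206924.
At 50 labels/s: frame 206924 → 01:08:58:24.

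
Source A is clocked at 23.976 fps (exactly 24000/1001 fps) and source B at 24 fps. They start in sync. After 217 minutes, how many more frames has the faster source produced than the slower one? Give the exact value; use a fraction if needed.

217 min = 13020 s.
A emits 24000/1001 × 13020 = 44640000/143 frames; B emits 24 × 13020 = 312480.
Difference = 44640/143 frames (≈ 312.1678); B is ahead of A.

44640/143 frames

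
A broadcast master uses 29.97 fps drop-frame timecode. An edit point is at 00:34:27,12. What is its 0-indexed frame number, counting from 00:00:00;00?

61960

Complete 10-minute blocks: 3, each 17982 frames → 53946.
Remaining 4 whole minutes in the current block: 1800 + 3 × 1798 = 7194 frames.
Within the current minute: 27 × 30 + 12 − 2 = 820 (labels ;00/;01 skipped at this minute). Total = 53946 + 7194 + 820 = 61960.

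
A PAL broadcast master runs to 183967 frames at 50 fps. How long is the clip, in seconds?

Running time = 183967 / (50) = 3679.34 s.

3679.34 seconds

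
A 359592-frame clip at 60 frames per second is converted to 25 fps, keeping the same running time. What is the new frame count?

149830 frames

Target frames = source frames × (target rate / source rate) = 359592 × (25)/(60) = 359592 × 5/12 = 149830.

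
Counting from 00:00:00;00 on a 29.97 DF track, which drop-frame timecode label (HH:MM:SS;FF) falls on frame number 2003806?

Each 10-minute DF block holds 10 × 60 × 30 − 9 × 2 = 17982 frames. 2003806 ÷ 17982 → 111 full blocks, remainder 7804.
Within the partial block the first minute is 1800 frames and each further minute 1798, so 4 further minute boundaries passed. Total skipped labels = 18 × 111 + 2 × 4 = 2006.
Non-drop label index = 2003806 + 2006 = 2005812; at 30 labels/s that is 18:34:20:12, i.e. DF 18:34:20;12.

18:34:20;12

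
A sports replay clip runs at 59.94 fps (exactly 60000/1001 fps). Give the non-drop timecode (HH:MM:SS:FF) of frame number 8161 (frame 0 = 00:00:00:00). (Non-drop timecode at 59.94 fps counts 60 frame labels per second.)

8161 ÷ 60 = 136 full seconds, remainder 1 frame.
136 s = 0 h 2 min 16 s.
Timecode: 00:02:16:01.

00:02:16:01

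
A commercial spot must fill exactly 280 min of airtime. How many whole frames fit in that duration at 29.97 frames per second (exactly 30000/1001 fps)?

503496 frames

280 min = 16800 s.
Frames = 16800 × 30000/1001 = 72000000/143 ≈ 503496.5035.
Complete frames: 503496.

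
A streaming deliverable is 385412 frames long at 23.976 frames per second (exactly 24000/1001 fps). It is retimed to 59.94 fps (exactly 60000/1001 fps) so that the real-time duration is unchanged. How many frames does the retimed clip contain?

963530 frames

Target frames = source frames × (target rate / source rate) = 385412 × (60000/1001)/(24000/1001) = 385412 × 5/2 = 963530.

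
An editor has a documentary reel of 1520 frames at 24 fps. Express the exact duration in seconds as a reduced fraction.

190/3 seconds

Running time = 1520 ÷ (24) = 1520 × 1/24 = 190/3 s.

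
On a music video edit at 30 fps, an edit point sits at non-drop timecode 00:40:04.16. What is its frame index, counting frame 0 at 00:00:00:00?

Total seconds to the label: (0 × 3600 + 40 × 60 + 4) = 2404.
Frame index = 2404 × 30 + 16 = 72136.

frame 72136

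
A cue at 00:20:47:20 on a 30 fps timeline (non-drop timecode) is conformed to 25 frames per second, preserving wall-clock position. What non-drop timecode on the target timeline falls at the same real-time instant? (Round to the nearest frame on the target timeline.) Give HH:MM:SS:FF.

Source frame index: (0×3600 + 20×60 + 47) × 30 + 20 = 37430.
Real time: 37430 / (30) = 3743/3 s.
Target frame: (3743/3) × (25) = 93575/3 ≈ 31191.667 → 31192.
At 25 labels/s: frame 31192 → 00:20:47:17.

00:20:47:17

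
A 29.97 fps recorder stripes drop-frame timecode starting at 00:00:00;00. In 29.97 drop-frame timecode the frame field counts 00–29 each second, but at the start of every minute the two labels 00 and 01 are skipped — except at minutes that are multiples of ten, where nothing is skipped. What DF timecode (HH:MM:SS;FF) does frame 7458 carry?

00:04:08;26

Ten DF minutes hold 17982 frames, so frame 7458 lies in block 0 (frames 0–17981) with 7458 frames into that block.
The block's first minute is 1800 frames and the rest 1798 each; 7458 frames reaches minute 4, so 0 × 18 + 4 × 2 = 8 labels have been skipped so far.
Adding those back, label number 7458 + 8 = 7466 at 30 labels/s is 248 s + 26 f = 0 h 4 min 8 s frame 26, i.e. 00:04:08;26.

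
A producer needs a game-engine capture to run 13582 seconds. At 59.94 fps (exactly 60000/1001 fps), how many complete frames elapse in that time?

Frames = 13582 × 60000/1001 = 814920000/1001 ≈ 814105.8941.
Complete frames: 814105.

814105 frames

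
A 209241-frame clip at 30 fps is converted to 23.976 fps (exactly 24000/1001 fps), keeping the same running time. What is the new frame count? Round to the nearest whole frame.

Frames at target rate = 209241 × (24000/1001) / (30) = 167392800/1001 ≈ 167225.574.
Nearest whole frame: 167226.

167226 frames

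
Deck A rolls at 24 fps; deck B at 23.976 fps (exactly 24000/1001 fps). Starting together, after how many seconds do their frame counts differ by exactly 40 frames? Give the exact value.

5005/3 seconds

The gap grows by |24000/1001 − 24| = 24/1001 frames per second.
Time for a 40-frame gap: 40 ÷ (24/1001) = 5005/3 s.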